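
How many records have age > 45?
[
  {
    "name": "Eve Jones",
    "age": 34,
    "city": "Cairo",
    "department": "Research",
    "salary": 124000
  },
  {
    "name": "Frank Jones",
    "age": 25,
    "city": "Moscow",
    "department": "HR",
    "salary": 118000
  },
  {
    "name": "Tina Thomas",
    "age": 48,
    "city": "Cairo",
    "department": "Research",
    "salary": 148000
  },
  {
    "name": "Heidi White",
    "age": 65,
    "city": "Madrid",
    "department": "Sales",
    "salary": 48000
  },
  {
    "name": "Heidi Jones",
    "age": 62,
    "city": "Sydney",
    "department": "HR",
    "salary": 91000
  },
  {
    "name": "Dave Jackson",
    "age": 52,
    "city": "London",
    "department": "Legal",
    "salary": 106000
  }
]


Data: 6 records
Condition: age > 45

Checking each record:
  Eve Jones: 34
  Frank Jones: 25
  Tina Thomas: 48 MATCH
  Heidi White: 65 MATCH
  Heidi Jones: 62 MATCH
  Dave Jackson: 52 MATCH

Count: 4

4


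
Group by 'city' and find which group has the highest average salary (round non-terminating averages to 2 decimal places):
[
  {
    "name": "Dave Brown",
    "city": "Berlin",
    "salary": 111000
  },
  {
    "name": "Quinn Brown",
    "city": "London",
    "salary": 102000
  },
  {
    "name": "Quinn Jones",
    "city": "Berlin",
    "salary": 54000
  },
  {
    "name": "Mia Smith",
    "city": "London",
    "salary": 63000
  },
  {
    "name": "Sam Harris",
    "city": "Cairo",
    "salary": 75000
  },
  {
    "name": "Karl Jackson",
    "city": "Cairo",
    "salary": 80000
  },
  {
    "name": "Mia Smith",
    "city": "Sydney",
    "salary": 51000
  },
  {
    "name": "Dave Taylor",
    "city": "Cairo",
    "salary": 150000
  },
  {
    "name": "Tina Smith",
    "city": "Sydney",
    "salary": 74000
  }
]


Group by: city

Groups:
  Berlin: 2 people, avg salary = 165000/2 = $82500
  Cairo: 3 people, avg salary = 305000/3 ≈ $101666.67
  London: 2 people, avg salary = 165000/2 = $82500
  Sydney: 2 people, avg salary = 125000/2 = $62500

Highest average salary: Cairo (≈$101666.67)

Cairo (≈$101666.67)


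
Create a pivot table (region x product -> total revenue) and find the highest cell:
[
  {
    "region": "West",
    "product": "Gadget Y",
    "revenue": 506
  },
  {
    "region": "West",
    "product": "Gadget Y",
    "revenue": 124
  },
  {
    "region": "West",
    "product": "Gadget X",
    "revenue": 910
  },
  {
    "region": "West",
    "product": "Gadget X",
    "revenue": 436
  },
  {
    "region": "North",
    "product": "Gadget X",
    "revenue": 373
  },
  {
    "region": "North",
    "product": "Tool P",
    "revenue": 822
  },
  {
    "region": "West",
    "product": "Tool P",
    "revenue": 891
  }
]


Pivot: region (rows) x product (columns) -> total revenue

     Gadget X      Gadget Y      Tool P      
North          373             0           822  
West          1346           630           891  

Highest: West / Gadget X = $1346

West / Gadget X = $1346


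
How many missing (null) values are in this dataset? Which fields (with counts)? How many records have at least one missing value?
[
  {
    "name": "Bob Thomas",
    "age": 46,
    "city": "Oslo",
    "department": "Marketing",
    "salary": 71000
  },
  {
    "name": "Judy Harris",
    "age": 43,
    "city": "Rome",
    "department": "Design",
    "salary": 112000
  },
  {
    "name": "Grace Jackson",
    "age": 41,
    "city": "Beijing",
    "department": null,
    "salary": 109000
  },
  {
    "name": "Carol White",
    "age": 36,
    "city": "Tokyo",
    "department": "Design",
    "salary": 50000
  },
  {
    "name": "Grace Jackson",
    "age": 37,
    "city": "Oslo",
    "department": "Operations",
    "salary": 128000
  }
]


Checking for missing (null) values in 5 records:

  Bob Thomas: complete
  Judy Harris: complete
  Grace Jackson: department
  Carol White: complete
  Grace Jackson: complete

Per field:
  name: 0 missing
  age: 0 missing
  city: 0 missing
  department: 1 missing
  salary: 0 missing

Total missing values: 1
Records with any missing: 1

1 missing values (department: 1); 1 incomplete records


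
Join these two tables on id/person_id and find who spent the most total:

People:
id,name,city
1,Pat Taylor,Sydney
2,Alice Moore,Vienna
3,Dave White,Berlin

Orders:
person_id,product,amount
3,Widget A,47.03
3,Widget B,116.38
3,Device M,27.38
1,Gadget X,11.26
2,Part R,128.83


Join on: people.id = orders.person_id

Joined rows:
  Dave White (Berlin) bought Widget A for $47.03
  Dave White (Berlin) bought Widget B for $116.38
  Dave White (Berlin) bought Device M for $27.38
  Pat Taylor (Sydney) bought Gadget X for $11.26
  Alice Moore (Vienna) bought Part R for $128.83

Total per person:
  Dave White: $190.79
  Alice Moore: $128.83
  Pat Taylor: $11.26

Top spender: Dave White ($190.79)

Dave White ($190.79)


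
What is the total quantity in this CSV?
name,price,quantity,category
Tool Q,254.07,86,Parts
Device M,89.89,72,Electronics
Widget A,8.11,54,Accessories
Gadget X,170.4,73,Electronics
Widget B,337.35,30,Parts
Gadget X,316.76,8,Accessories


Computing total quantity:
Values: [86, 72, 54, 73, 30, 8]
Sum = 323

323


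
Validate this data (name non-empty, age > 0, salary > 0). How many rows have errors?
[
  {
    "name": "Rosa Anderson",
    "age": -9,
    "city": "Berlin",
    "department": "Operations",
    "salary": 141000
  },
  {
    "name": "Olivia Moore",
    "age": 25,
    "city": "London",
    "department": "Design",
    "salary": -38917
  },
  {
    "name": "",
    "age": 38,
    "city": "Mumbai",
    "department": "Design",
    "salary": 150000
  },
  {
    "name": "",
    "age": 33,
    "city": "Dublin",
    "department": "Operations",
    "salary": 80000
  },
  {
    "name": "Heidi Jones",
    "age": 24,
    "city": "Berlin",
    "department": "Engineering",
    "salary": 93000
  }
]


Validating 5 records:
Rules: name non-empty, age > 0, salary > 0

  Row 1 (Rosa Anderson): negative age: -9
  Row 2 (Olivia Moore): negative salary: -38917
  Row 3 (???): empty name
  Row 4 (???): empty name
  Row 5 (Heidi Jones): OK

Total errors: 4

4 errors


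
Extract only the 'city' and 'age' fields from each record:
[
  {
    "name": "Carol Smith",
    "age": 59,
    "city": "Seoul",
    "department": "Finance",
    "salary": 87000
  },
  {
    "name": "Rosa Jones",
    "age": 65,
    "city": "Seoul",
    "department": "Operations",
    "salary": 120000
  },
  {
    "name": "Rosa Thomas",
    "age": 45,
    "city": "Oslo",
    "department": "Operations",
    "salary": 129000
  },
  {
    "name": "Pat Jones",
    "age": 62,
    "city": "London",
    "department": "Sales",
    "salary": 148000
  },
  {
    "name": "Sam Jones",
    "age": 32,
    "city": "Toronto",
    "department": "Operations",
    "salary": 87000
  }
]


Original: 5 records with fields: name, age, city, department, salary
Keep: ['city', 'age']
Drop: ['name', 'department', 'salary']
Result: 5 records, 2 fields each

[
  {
    "city": "Seoul",
    "age": 59
  },
  {
    "city": "Seoul",
    "age": 65
  },
  {
    "city": "Oslo",
    "age": 45
  },
  {
    "city": "London",
    "age": 62
  },
  {
    "city": "Toronto",
    "age": 32
  }
]


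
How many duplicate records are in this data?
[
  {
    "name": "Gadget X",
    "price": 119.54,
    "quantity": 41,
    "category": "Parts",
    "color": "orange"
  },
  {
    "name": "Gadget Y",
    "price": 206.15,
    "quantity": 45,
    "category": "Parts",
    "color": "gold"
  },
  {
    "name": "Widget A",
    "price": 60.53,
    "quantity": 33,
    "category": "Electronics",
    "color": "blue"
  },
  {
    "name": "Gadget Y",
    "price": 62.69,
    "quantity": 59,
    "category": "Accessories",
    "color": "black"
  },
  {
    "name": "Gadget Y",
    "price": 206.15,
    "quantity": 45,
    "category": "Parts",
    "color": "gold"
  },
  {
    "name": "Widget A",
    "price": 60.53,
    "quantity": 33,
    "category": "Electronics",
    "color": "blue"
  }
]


Checking 6 records for duplicates:

  Row 1: Gadget X ($119.54, qty 41)
  Row 2: Gadget Y ($206.15, qty 45)
  Row 3: Widget A ($60.53, qty 33)
  Row 4: Gadget Y ($62.69, qty 59)
  Row 5: Gadget Y ($206.15, qty 45) <-- DUPLICATE
  Row 6: Widget A ($60.53, qty 33) <-- DUPLICATE

Duplicates found: 2
Unique records: 4

2 duplicates, 4 unique


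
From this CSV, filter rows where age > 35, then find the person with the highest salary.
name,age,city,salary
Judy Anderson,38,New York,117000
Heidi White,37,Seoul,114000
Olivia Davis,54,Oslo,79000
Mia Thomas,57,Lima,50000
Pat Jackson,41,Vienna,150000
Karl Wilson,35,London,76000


Filter: age > 35
Sort by: salary (descending)

Filtered records (5):
  Pat Jackson, age 41, salary $150000
  Judy Anderson, age 38, salary $117000
  Heidi White, age 37, salary $114000
  Olivia Davis, age 54, salary $79000
  Mia Thomas, age 57, salary $50000

Highest salary: Pat Jackson ($150000)

Pat Jackson


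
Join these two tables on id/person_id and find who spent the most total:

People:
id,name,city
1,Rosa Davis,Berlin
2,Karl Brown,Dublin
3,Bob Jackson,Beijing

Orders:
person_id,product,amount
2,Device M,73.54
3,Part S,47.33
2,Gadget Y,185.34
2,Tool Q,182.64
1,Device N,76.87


Join on: people.id = orders.person_id

Joined rows:
  Karl Brown (Dublin) bought Device M for $73.54
  Bob Jackson (Beijing) bought Part S for $47.33
  Karl Brown (Dublin) bought Gadget Y for $185.34
  Karl Brown (Dublin) bought Tool Q for $182.64
  Rosa Davis (Berlin) bought Device N for $76.87

Total per person:
  Karl Brown: $441.52
  Rosa Davis: $76.87
  Bob Jackson: $47.33

Top spender: Karl Brown ($441.52)

Karl Brown ($441.52)


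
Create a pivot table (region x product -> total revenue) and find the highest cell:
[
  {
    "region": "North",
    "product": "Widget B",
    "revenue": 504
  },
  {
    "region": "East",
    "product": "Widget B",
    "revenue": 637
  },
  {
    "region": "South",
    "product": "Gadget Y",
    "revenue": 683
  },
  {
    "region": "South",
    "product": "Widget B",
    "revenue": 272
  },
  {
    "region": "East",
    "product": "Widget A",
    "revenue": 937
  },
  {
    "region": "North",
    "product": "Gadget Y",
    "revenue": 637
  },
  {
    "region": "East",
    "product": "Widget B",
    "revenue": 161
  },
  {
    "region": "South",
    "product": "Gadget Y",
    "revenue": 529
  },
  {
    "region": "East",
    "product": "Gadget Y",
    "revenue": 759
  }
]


Pivot: region (rows) x product (columns) -> total revenue

     Gadget Y      Widget A      Widget B    
East           759           937           798  
North          637             0           504  
South         1212             0           272  

Highest: South / Gadget Y = $1212

South / Gadget Y = $1212


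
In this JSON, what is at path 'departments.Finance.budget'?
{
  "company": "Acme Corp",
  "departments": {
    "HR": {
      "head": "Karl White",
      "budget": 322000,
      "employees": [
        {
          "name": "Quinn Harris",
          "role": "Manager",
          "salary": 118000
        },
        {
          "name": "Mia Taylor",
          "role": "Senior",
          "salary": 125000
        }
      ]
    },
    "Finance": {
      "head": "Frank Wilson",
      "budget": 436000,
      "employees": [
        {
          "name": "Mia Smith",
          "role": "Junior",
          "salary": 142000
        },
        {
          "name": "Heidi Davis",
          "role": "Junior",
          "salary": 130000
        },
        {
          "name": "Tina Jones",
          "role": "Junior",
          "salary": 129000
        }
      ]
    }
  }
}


Path: departments.Finance.budget

Navigate:
  -> departments
  -> Finance
  -> budget = 436000

436000


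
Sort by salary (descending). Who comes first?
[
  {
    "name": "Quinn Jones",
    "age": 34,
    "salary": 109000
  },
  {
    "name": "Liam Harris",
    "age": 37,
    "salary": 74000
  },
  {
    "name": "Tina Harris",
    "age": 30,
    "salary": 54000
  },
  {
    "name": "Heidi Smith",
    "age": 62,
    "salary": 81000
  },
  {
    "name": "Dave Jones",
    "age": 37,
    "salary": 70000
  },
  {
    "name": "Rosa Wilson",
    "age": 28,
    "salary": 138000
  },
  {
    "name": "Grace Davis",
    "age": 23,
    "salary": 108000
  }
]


Sort by: salary (descending)

Sorted order:
  1. Rosa Wilson (salary = 138000)
  2. Quinn Jones (salary = 109000)
  3. Grace Davis (salary = 108000)
  4. Heidi Smith (salary = 81000)
  5. Liam Harris (salary = 74000)
  6. Dave Jones (salary = 70000)
  7. Tina Harris (salary = 54000)

First: Rosa Wilson

Rosa Wilson


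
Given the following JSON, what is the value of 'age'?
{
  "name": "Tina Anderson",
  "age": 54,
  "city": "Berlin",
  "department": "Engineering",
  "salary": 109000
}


Looking up field 'age'
Value: 54

54


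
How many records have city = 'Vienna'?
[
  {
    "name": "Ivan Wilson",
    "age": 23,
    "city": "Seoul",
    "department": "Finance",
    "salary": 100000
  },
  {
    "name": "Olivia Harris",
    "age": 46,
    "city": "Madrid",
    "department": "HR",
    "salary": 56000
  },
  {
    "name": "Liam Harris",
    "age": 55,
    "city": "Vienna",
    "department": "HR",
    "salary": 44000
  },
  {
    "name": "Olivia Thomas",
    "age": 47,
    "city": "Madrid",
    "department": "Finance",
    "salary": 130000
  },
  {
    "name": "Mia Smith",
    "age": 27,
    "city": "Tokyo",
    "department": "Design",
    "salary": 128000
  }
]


Data: 5 records
Condition: city = 'Vienna'

Checking each record:
  Ivan Wilson: Seoul
  Olivia Harris: Madrid
  Liam Harris: Vienna MATCH
  Olivia Thomas: Madrid
  Mia Smith: Tokyo

Count: 1

1


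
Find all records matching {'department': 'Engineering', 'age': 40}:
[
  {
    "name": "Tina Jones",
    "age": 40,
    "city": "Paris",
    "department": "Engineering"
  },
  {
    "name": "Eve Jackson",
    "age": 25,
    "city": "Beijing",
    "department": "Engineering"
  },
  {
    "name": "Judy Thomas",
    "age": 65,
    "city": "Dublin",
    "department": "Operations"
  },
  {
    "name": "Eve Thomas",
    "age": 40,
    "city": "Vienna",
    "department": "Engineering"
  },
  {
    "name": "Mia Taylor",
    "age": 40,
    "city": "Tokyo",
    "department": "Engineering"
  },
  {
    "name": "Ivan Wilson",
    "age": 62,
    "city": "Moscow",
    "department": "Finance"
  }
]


Search criteria: {'department': 'Engineering', 'age': 40}

Checking 6 records:
  Tina Jones: {department: Engineering, age: 40} <-- MATCH
  Eve Jackson: {department: Engineering, age: 25}
  Judy Thomas: {department: Operations, age: 65}
  Eve Thomas: {department: Engineering, age: 40} <-- MATCH
  Mia Taylor: {department: Engineering, age: 40} <-- MATCH
  Ivan Wilson: {department: Finance, age: 62}

Matches: ["Tina Jones", "Eve Thomas", "Mia Taylor"]

["Tina Jones", "Eve Thomas", "Mia Taylor"]


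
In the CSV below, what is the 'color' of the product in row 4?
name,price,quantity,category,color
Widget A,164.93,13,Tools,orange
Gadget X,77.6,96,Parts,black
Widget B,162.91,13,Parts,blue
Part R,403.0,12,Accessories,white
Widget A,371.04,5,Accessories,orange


Query: Row 4 ('Part R'), column 'color'
Value: white

white


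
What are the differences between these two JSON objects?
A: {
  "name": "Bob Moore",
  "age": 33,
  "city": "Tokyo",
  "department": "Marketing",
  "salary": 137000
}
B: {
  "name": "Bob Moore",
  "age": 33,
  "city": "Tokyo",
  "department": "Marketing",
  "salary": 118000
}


Comparing each field (in key order):
  name: same
  age: same
  city: same
  department: same
  salary: DIFFERENT
Differences:
  salary: 137000 -> 118000

1 field(s) changed

1 change: salary


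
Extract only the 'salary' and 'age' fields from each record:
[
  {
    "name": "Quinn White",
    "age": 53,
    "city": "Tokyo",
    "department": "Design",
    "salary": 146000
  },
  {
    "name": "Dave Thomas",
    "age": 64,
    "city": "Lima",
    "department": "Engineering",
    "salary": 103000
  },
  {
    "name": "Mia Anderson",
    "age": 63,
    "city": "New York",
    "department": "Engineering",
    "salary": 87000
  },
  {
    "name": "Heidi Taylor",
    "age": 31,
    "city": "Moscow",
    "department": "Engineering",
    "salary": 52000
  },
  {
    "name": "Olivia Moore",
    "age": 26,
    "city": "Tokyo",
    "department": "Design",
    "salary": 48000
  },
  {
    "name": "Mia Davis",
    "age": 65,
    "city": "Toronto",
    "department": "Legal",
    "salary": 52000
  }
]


Original: 6 records with fields: name, age, city, department, salary
Keep: ['salary', 'age']
Drop: ['name', 'city', 'department']
Result: 6 records, 2 fields each

[
  {
    "salary": 146000,
    "age": 53
  },
  {
    "salary": 103000,
    "age": 64
  },
  {
    "salary": 87000,
    "age": 63
  },
  {
    "salary": 52000,
    "age": 31
  },
  {
    "salary": 48000,
    "age": 26
  },
  {
    "salary": 52000,
    "age": 65
  }
]


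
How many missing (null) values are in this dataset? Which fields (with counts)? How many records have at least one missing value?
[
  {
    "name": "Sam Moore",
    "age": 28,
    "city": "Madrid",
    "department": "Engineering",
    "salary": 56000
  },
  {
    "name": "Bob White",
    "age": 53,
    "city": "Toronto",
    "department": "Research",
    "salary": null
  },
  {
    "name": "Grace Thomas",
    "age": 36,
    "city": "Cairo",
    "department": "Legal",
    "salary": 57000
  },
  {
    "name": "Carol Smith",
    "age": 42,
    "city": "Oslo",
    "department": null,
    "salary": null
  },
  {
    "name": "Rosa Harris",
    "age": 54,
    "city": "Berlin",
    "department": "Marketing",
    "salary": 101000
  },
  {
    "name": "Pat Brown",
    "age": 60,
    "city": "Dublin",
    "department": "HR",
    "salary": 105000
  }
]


Checking for missing (null) values in 6 records:

  Sam Moore: complete
  Bob White: salary
  Grace Thomas: complete
  Carol Smith: department, salary
  Rosa Harris: complete
  Pat Brown: complete

Per field:
  name: 0 missing
  age: 0 missing
  city: 0 missing
  department: 1 missing
  salary: 2 missing

Total missing values: 3
Records with any missing: 2

3 missing values (department: 1, salary: 2); 2 incomplete records


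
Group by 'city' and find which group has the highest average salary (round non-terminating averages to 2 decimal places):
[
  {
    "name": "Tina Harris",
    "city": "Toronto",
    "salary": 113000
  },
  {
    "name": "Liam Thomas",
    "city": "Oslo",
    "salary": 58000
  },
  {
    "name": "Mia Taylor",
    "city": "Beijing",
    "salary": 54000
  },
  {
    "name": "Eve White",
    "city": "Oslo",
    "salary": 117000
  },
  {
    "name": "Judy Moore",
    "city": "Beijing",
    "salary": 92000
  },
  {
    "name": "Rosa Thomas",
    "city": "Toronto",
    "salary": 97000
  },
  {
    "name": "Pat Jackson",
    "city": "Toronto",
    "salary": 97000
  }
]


Group by: city

Groups:
  Beijing: 2 people, avg salary = 146000/2 = $73000
  Oslo: 2 people, avg salary = 175000/2 = $87500
  Toronto: 3 people, avg salary = 307000/3 ≈ $102333.33

Highest average salary: Toronto (≈$102333.33)

Toronto (≈$102333.33)


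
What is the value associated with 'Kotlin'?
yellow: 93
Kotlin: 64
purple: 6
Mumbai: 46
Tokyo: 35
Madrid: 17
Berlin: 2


Looking up key 'Kotlin'
Value: 64

64


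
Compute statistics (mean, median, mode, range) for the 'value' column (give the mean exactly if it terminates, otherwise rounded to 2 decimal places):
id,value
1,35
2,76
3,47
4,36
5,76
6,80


Data: [35, 76, 47, 36, 76, 80]
Count: 6
Sum: 350
Mean: 350/6 ≈ 58.33 (rounded to 2 decimal places)
Sorted: [35, 36, 47, 76, 76, 80]
Median: 61.5
Mode: 76 (2 times)
Range: 80 - 35 = 45
Min: 35, Max: 80

mean≈58.33, median=61.5, mode=76, range=45


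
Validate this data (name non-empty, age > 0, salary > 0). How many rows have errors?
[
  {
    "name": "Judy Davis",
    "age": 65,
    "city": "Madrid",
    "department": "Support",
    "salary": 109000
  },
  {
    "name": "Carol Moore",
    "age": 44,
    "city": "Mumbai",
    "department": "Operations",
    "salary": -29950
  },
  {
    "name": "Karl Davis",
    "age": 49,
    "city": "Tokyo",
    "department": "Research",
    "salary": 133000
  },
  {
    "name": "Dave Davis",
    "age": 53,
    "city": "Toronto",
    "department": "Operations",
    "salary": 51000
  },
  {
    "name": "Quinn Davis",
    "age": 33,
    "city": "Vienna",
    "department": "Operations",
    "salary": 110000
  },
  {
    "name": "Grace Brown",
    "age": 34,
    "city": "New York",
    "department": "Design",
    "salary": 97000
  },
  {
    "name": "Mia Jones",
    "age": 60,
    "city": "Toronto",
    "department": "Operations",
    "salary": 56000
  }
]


Validating 7 records:
Rules: name non-empty, age > 0, salary > 0

  Row 1 (Judy Davis): OK
  Row 2 (Carol Moore): negative salary: -29950
  Row 3 (Karl Davis): OK
  Row 4 (Dave Davis): OK
  Row 5 (Quinn Davis): OK
  Row 6 (Grace Brown): OK
  Row 7 (Mia Jones): OK

Total errors: 1

1 errors


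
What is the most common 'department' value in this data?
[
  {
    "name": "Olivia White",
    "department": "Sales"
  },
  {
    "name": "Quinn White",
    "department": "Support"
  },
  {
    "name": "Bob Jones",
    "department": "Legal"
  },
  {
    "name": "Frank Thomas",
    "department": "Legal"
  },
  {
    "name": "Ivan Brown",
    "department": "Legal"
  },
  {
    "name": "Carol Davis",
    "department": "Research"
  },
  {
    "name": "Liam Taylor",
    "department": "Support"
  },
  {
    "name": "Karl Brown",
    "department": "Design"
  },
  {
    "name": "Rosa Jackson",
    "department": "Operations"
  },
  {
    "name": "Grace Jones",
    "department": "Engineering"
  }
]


Counting 'department' values across 10 records:

  Legal: 3 ###
  Support: 2 ##
  Sales: 1 #
  Research: 1 #
  Design: 1 #
  Operations: 1 #
  Engineering: 1 #

Most common: Legal (3 times)

Legal (3 times)


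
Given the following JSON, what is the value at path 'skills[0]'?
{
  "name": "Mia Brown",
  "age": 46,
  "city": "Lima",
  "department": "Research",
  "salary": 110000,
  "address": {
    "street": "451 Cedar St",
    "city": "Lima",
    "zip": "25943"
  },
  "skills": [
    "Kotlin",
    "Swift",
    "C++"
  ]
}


Query: skills[0]
Path: skills -> first element
Value: Kotlin

Kotlin


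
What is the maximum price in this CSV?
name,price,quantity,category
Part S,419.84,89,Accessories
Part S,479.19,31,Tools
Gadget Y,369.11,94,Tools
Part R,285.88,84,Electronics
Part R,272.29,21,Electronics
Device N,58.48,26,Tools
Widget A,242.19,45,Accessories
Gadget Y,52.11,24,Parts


Computing maximum price:
Values: [419.84, 479.19, 369.11, 285.88, 272.29, 58.48, 242.19, 52.11]
Max = 479.19

479.19


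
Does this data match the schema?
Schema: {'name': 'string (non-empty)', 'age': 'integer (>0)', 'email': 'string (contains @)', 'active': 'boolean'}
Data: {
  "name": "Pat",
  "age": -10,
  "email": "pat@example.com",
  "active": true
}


Validating each field against schema:
  name: OK (non-empty string)
  age: FAIL (-10 is not > 0)
  email: OK (string with @)
  active: OK (boolean)

Result: INVALID (1 error: age)

INVALID (1 error: age)


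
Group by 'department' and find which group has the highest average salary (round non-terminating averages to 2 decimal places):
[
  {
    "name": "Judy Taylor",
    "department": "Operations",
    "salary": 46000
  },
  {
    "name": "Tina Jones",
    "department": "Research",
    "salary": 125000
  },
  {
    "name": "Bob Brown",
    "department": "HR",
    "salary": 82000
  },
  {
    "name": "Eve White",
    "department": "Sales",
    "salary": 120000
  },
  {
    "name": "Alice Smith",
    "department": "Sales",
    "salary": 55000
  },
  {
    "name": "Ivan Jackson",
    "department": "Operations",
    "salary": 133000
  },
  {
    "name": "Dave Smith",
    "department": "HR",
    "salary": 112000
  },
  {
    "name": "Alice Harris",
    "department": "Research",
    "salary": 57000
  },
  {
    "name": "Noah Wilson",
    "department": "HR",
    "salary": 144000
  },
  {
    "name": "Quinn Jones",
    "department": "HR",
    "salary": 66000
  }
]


Group by: department

Groups:
  HR: 4 people, avg salary = 404000/4 = $101000
  Operations: 2 people, avg salary = 179000/2 = $89500
  Research: 2 people, avg salary = 182000/2 = $91000
  Sales: 2 people, avg salary = 175000/2 = $87500

Highest average salary: HR ($101000)

HR ($101000)


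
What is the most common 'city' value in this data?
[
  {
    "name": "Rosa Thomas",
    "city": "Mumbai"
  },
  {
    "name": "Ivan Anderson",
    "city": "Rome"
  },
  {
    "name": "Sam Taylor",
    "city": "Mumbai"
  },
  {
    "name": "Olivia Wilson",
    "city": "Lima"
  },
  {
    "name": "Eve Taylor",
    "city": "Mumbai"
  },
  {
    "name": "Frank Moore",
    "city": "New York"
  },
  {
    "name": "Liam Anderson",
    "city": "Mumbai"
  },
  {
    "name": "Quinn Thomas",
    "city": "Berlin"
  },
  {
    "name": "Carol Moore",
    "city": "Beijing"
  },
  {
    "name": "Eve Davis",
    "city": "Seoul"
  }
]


Counting 'city' values across 10 records:

  Mumbai: 4 ####
  Rome: 1 #
  Lima: 1 #
  New York: 1 #
  Berlin: 1 #
  Beijing: 1 #
  Seoul: 1 #

Most common: Mumbai (4 times)

Mumbai (4 times)


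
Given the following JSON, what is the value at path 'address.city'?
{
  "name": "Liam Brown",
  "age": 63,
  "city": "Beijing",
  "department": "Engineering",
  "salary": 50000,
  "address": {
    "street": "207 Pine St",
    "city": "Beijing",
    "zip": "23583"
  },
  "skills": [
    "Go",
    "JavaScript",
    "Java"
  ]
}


Query: address.city
Path: address -> city
Value: Beijing

Beijing


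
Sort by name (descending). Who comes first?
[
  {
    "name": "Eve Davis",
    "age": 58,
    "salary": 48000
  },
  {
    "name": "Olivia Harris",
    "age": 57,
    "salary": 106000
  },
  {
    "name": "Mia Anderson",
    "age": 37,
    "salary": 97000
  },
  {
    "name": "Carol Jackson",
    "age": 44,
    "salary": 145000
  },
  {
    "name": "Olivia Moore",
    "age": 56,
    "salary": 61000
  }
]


Sort by: name (descending)

Sorted order:
  1. Olivia Moore (name = Olivia Moore)
  2. Olivia Harris (name = Olivia Harris)
  3. Mia Anderson (name = Mia Anderson)
  4. Eve Davis (name = Eve Davis)
  5. Carol Jackson (name = Carol Jackson)

First: Olivia Moore

Olivia Moore


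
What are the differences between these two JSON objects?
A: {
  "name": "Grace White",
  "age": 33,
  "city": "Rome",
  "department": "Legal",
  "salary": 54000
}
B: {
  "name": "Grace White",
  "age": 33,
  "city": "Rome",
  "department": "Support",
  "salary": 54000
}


Comparing each field (in key order):
  name: same
  age: same
  city: same
  department: DIFFERENT
  salary: same
Differences:
  department: Legal -> Support

1 field(s) changed

1 change: department


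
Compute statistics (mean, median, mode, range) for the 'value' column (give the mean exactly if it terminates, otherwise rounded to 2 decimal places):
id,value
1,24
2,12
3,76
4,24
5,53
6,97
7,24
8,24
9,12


Data: [24, 12, 76, 24, 53, 97, 24, 24, 12]
Count: 9
Sum: 346
Mean: 346/9 ≈ 38.44 (rounded to 2 decimal places)
Sorted: [12, 12, 24, 24, 24, 24, 53, 76, 97]
Median: 24.0
Mode: 24 (4 times)
Range: 97 - 12 = 85
Min: 12, Max: 97

mean≈38.44, median=24.0, mode=24, range=85


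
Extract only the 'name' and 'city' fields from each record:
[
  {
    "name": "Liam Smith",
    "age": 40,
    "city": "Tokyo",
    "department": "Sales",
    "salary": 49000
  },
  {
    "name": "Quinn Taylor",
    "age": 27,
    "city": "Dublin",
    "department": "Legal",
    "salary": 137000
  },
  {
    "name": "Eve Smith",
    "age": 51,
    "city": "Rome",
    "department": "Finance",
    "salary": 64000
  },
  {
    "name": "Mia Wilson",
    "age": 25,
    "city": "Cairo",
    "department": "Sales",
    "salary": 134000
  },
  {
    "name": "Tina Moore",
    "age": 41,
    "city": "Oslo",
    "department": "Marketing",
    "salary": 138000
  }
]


Original: 5 records with fields: name, age, city, department, salary
Keep: ['name', 'city']
Drop: ['age', 'department', 'salary']
Result: 5 records, 2 fields each

[
  {
    "name": "Liam Smith",
    "city": "Tokyo"
  },
  {
    "name": "Quinn Taylor",
    "city": "Dublin"
  },
  {
    "name": "Eve Smith",
    "city": "Rome"
  },
  {
    "name": "Mia Wilson",
    "city": "Cairo"
  },
  {
    "name": "Tina Moore",
    "city": "Oslo"
  }
]


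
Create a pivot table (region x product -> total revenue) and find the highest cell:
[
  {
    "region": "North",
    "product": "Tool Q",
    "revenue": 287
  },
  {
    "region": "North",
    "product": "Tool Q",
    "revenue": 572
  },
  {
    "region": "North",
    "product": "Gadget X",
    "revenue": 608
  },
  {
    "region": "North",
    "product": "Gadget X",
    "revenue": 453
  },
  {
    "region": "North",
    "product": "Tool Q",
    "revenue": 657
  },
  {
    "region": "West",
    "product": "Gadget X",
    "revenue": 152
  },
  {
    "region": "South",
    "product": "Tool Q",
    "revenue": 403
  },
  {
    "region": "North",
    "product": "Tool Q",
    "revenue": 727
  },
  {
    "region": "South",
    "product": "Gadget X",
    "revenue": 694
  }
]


Pivot: region (rows) x product (columns) -> total revenue

     Gadget X      Tool Q      
North         1061          2243  
South          694           403  
West           152             0  

Highest: North / Tool Q = $2243

North / Tool Q = $2243


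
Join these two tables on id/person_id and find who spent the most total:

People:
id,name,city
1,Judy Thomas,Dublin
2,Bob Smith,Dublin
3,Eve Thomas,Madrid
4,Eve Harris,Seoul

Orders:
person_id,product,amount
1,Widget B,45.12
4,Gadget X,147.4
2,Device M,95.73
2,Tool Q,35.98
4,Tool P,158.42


Join on: people.id = orders.person_id

Joined rows:
  Judy Thomas (Dublin) bought Widget B for $45.12
  Eve Harris (Seoul) bought Gadget X for $147.4
  Bob Smith (Dublin) bought Device M for $95.73
  Bob Smith (Dublin) bought Tool Q for $35.98
  Eve Harris (Seoul) bought Tool P for $158.42

Total per person:
  Eve Harris: $305.82
  Bob Smith: $131.71
  Judy Thomas: $45.12

Top spender: Eve Harris ($305.82)

Eve Harris ($305.82)


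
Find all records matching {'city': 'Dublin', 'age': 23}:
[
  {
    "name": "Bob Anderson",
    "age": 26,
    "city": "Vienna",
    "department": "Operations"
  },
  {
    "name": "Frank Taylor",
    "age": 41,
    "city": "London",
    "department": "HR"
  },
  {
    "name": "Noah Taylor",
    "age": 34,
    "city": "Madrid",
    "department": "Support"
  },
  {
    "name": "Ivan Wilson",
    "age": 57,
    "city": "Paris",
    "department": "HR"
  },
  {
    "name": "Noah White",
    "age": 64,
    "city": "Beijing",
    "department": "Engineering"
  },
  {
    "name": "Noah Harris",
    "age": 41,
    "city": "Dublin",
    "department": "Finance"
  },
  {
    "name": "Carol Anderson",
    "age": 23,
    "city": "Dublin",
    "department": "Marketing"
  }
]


Search criteria: {'city': 'Dublin', 'age': 23}

Checking 7 records:
  Bob Anderson: {city: Vienna, age: 26}
  Frank Taylor: {city: London, age: 41}
  Noah Taylor: {city: Madrid, age: 34}
  Ivan Wilson: {city: Paris, age: 57}
  Noah White: {city: Beijing, age: 64}
  Noah Harris: {city: Dublin, age: 41}
  Carol Anderson: {city: Dublin, age: 23} <-- MATCH

Matches: ["Carol Anderson"]

["Carol Anderson"]


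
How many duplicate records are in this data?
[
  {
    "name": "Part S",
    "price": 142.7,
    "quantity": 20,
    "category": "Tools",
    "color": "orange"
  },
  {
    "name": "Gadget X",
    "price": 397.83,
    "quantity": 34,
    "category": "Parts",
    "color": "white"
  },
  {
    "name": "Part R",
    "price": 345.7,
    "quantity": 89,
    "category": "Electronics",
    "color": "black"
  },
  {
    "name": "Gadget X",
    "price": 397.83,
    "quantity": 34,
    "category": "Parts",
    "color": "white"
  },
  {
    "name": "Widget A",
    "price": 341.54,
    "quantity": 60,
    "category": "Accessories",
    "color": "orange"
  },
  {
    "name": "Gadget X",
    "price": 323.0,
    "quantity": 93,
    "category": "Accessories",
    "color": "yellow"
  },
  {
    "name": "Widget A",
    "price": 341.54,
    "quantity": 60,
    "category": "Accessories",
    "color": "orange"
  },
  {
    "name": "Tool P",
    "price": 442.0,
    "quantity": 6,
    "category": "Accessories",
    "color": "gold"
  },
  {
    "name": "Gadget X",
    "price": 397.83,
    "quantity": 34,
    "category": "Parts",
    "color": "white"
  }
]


Checking 9 records for duplicates:

  Row 1: Part S ($142.7, qty 20)
  Row 2: Gadget X ($397.83, qty 34)
  Row 3: Part R ($345.7, qty 89)
  Row 4: Gadget X ($397.83, qty 34) <-- DUPLICATE
  Row 5: Widget A ($341.54, qty 60)
  Row 6: Gadget X ($323.0, qty 93)
  Row 7: Widget A ($341.54, qty 60) <-- DUPLICATE
  Row 8: Tool P ($442.0, qty 6)
  Row 9: Gadget X ($397.83, qty 34) <-- DUPLICATE

Duplicates found: 3
Unique records: 6

3 duplicates, 6 unique


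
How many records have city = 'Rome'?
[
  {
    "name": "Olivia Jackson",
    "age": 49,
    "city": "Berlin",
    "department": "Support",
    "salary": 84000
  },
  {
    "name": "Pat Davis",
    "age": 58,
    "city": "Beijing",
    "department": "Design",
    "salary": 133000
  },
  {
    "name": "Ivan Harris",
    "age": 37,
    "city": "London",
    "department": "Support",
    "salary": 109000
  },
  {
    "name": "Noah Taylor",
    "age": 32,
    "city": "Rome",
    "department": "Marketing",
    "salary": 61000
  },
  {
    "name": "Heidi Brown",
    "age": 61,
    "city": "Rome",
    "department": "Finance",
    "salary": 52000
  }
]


Data: 5 records
Condition: city = 'Rome'

Checking each record:
  Olivia Jackson: Berlin
  Pat Davis: Beijing
  Ivan Harris: London
  Noah Taylor: Rome MATCH
  Heidi Brown: Rome MATCH

Count: 2

2


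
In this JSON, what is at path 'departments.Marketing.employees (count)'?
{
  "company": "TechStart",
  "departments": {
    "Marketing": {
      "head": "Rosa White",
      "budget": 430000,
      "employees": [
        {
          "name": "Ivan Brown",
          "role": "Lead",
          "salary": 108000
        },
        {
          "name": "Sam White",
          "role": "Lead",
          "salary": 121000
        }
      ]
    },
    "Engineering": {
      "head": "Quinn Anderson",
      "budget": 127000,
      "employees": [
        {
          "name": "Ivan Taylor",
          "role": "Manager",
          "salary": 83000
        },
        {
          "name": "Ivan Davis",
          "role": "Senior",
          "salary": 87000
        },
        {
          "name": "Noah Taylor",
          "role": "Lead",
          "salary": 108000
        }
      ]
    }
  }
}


Path: departments.Marketing.employees (count)

Navigate:
  -> departments
  -> Marketing
  -> employees (array, length 2)

2


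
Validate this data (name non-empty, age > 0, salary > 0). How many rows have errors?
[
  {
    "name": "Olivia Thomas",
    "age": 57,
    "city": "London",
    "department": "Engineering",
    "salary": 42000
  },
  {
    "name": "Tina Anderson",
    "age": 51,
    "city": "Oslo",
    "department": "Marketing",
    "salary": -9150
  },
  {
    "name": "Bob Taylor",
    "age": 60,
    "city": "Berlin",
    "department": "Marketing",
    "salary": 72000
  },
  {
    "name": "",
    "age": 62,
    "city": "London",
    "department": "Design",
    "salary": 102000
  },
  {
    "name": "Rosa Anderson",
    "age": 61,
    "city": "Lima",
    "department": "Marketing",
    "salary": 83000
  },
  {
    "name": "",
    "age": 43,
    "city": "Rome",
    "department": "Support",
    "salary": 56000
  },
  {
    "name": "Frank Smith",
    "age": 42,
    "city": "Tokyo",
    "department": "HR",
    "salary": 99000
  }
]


Validating 7 records:
Rules: name non-empty, age > 0, salary > 0

  Row 1 (Olivia Thomas): OK
  Row 2 (Tina Anderson): negative salary: -9150
  Row 3 (Bob Taylor): OK
  Row 4 (???): empty name
  Row 5 (Rosa Anderson): OK
  Row 6 (???): empty name
  Row 7 (Frank Smith): OK

Total errors: 3

3 errors


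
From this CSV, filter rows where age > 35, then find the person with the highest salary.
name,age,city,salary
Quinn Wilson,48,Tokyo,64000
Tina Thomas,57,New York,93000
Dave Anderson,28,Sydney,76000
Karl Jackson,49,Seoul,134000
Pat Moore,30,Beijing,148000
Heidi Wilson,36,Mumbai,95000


Filter: age > 35
Sort by: salary (descending)

Filtered records (4):
  Karl Jackson, age 49, salary $134000
  Heidi Wilson, age 36, salary $95000
  Tina Thomas, age 57, salary $93000
  Quinn Wilson, age 48, salary $64000

Highest salary: Karl Jackson ($134000)

Karl Jackson


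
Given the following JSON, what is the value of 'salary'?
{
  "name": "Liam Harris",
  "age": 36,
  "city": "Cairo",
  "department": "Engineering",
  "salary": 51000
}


Looking up field 'salary'
Value: 51000

51000


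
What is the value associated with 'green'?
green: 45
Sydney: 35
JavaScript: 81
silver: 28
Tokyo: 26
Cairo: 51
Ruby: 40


Looking up key 'green'
Value: 45

45


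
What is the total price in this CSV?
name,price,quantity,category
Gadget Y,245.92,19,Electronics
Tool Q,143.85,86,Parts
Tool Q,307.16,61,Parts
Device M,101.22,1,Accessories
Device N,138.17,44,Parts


Computing total price:
Values: [245.92, 143.85, 307.16, 101.22, 138.17]
Sum = 936.32

936.32


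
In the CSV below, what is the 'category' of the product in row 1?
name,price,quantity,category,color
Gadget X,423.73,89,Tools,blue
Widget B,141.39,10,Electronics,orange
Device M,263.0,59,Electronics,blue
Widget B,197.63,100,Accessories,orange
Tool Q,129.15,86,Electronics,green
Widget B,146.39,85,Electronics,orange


Query: Row 1 ('Gadget X'), column 'category'
Value: Tools

Tools


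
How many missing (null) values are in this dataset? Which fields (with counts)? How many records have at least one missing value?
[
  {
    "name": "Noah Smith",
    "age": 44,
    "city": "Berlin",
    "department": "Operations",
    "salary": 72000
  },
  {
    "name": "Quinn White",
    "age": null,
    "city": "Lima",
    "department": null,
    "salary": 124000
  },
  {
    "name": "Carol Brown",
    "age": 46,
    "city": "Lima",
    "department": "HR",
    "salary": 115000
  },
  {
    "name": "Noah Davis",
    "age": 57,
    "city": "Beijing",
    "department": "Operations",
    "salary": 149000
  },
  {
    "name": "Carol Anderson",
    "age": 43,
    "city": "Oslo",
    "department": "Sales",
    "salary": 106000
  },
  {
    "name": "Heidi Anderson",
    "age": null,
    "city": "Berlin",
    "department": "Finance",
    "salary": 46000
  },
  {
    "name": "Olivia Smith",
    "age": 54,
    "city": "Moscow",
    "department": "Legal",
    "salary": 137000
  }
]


Checking for missing (null) values in 7 records:

  Noah Smith: complete
  Quinn White: age, department
  Carol Brown: complete
  Noah Davis: complete
  Carol Anderson: complete
  Heidi Anderson: age
  Olivia Smith: complete

Per field:
  name: 0 missing
  age: 2 missing
  city: 0 missing
  department: 1 missing
  salary: 0 missing

Total missing values: 3
Records with any missing: 2

3 missing values (age: 2, department: 1); 2 incomplete records


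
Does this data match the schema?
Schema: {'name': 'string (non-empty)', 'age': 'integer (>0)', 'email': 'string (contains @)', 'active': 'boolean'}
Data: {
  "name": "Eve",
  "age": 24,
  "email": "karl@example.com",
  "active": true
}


Validating each field against schema:
  name: OK (non-empty string)
  age: OK (positive integer)
  email: OK (string with @)
  active: OK (boolean)

Result: VALID

VALID


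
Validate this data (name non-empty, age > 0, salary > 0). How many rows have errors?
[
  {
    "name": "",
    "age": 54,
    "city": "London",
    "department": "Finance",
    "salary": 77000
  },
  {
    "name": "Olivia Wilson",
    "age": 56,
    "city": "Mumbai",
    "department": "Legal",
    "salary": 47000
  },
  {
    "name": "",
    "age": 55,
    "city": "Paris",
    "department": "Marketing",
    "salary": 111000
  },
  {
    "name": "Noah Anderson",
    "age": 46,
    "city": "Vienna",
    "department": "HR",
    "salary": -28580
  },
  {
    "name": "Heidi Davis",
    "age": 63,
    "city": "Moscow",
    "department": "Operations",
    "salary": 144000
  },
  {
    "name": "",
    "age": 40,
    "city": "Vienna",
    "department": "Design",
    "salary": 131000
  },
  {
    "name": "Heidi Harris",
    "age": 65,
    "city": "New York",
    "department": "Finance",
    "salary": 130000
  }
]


Validating 7 records:
Rules: name non-empty, age > 0, salary > 0

  Row 1 (???): empty name
  Row 2 (Olivia Wilson): OK
  Row 3 (???): empty name
  Row 4 (Noah Anderson): negative salary: -28580
  Row 5 (Heidi Davis): OK
  Row 6 (???): empty name
  Row 7 (Heidi Harris): OK

Total errors: 4

4 errors
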